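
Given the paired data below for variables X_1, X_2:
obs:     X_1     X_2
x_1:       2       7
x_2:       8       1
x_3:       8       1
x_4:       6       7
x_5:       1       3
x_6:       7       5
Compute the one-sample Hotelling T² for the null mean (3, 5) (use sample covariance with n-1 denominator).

Step 1 — sample mean vector:
  mean(X_1) = (2 + 8 + 8 + 6 + 1 + 7) / 6 = 32/6 = 5.3333
  mean(X_2) = (7 + 1 + 1 + 7 + 3 + 5) / 6 = 24/6 = 4
  x̄ = (5.3333, 4),  deviation x̄ - mu_0 = (5.3333, 4) - (3, 5) = (2.3333, -1).

Step 2 — sample covariance matrix, S[i,j] = (1/(n-1)) · Σ_k (x_{k,i} - mean_i) · (x_{k,j} - mean_j), divisor n-1 = 5:
  S[X_1,X_1] = ((-3.3333)·(-3.3333) + (2.6667)·(2.6667) + (2.6667)·(2.6667) + (0.6667)·(0.6667) + (-4.3333)·(-4.3333) + (1.6667)·(1.6667)) / 5 = 47.3333/5 = 9.4667
  S[X_1,X_2] = ((-3.3333)·(3) + (2.6667)·(-3) + (2.6667)·(-3) + (0.6667)·(3) + (-4.3333)·(-1) + (1.6667)·(1)) / 5 = -18/5 = -3.6
  S[X_2,X_2] = ((3)·(3) + (-3)·(-3) + (-3)·(-3) + (3)·(3) + (-1)·(-1) + (1)·(1)) / 5 = 38/5 = 7.6
  S = [[9.4667, -3.6],
 [-3.6, 7.6]].

Step 3 — invert S. det(S) = 9.4667·7.6 - (-3.6)² = 58.9867.
  S^{-1} = (1/det) · [[d, -b], [-b, a]] = [[0.1288, 0.061],
 [0.061, 0.1605]].

Step 4 — quadratic form (x̄ - mu_0)^T · S^{-1} · (x̄ - mu_0):
  S^{-1} · (x̄ - mu_0) = (0.2396, -0.0181),
  (x̄ - mu_0)^T · [...] = (2.3333)·(0.2396) + (-1)·(-0.0181) = 0.5772.

Step 5 — scale by n: T² = 6 · 0.5772 = 3.4629.

T² ≈ 3.4629


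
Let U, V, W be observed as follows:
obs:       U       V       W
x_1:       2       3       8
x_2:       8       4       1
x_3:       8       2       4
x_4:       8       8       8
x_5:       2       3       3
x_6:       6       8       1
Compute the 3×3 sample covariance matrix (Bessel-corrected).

Step 1 — column means:
  mean(U) = (2 + 8 + 8 + 8 + 2 + 6) / 6 = 34/6 = 5.6667
  mean(V) = (3 + 4 + 2 + 8 + 3 + 8) / 6 = 28/6 = 4.6667
  mean(W) = (8 + 1 + 4 + 8 + 3 + 1) / 6 = 25/6 = 4.1667

Step 2 — sample covariance S[i,j] = (1/(n-1)) · Σ_k (x_{k,i} - mean_i) · (x_{k,j} - mean_j), with n-1 = 5.
  S[U,U] = ((-3.6667)·(-3.6667) + (2.3333)·(2.3333) + (2.3333)·(2.3333) + (2.3333)·(2.3333) + (-3.6667)·(-3.6667) + (0.3333)·(0.3333)) / 5 = 43.3333/5 = 8.6667
  S[U,V] = ((-3.6667)·(-1.6667) + (2.3333)·(-0.6667) + (2.3333)·(-2.6667) + (2.3333)·(3.3333) + (-3.6667)·(-1.6667) + (0.3333)·(3.3333)) / 5 = 13.3333/5 = 2.6667
  S[U,W] = ((-3.6667)·(3.8333) + (2.3333)·(-3.1667) + (2.3333)·(-0.1667) + (2.3333)·(3.8333) + (-3.6667)·(-1.1667) + (0.3333)·(-3.1667)) / 5 = -9.6667/5 = -1.9333
  S[V,V] = ((-1.6667)·(-1.6667) + (-0.6667)·(-0.6667) + (-2.6667)·(-2.6667) + (3.3333)·(3.3333) + (-1.6667)·(-1.6667) + (3.3333)·(3.3333)) / 5 = 35.3333/5 = 7.0667
  S[V,W] = ((-1.6667)·(3.8333) + (-0.6667)·(-3.1667) + (-2.6667)·(-0.1667) + (3.3333)·(3.8333) + (-1.6667)·(-1.1667) + (3.3333)·(-3.1667)) / 5 = 0.3333/5 = 0.0667
  S[W,W] = ((3.8333)·(3.8333) + (-3.1667)·(-3.1667) + (-0.1667)·(-0.1667) + (3.8333)·(3.8333) + (-1.1667)·(-1.1667) + (-3.1667)·(-3.1667)) / 5 = 50.8333/5 = 10.1667

S is symmetric (S[j,i] = S[i,j]). Assembling:

S = [[8.6667, 2.6667, -1.9333],
 [2.6667, 7.0667, 0.0667],
 [-1.9333, 0.0667, 10.1667]]


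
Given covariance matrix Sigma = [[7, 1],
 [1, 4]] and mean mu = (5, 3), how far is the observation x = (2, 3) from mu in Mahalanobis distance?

Step 1 — centre the observation: (x - mu) = (-3, 0).

Step 2 — invert Sigma. det(Sigma) = 7·4 - (1)² = 27.
  Sigma^{-1} = (1/det) · [[d, -b], [-b, a]] = [[0.1481, -0.037],
 [-0.037, 0.2593]].

Step 3 — form the quadratic (x - mu)^T · Sigma^{-1} · (x - mu):
  Sigma^{-1} · (x - mu) = (-0.4444, 0.1111).
  (x - mu)^T · [Sigma^{-1} · (x - mu)] = (-3)·(-0.4444) + (0)·(0.1111) = 1.3333.

Step 4 — take square root: d = √(1.3333) ≈ 1.1547.

d(x, mu) = √(1.3333) ≈ 1.1547


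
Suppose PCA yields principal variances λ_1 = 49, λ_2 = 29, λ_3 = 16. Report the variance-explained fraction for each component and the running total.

Step 1 — total variance = trace(Sigma) = Σ λ_i = 49 + 29 + 16 = 94.

Step 2 — fraction explained by component i = λ_i / Σ λ:
  PC1: 49/94 = 0.5213
  PC2: 29/94 = 0.3085
  PC3: 16/94 = 0.1702

Step 3 — cumulative fraction after k components = (λ_1 + ... + λ_k) / Σ λ:
  k = 1: 49/94 = 0.5213
  k = 2: (49 + 29)/94 = 78/94 = 0.8298
  k = 3: (49 + 29 + 16)/94 = 94/94 = 1

Summary (fraction, with percent):

explained: PC1 0.5213 (52.13%), PC2 0.3085 (30.85%), PC3 0.1702 (17.02%);  cumulative: 0.5213, 0.8298, 1


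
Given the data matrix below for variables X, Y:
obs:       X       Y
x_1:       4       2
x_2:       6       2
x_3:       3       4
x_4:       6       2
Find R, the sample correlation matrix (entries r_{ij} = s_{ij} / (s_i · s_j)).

Step 1 — column means:
  mean(X) = (4 + 6 + 3 + 6) / 4 = 19/4 = 4.75
  mean(Y) = (2 + 2 + 4 + 2) / 4 = 10/4 = 2.5

Step 2 — sample variances and covariances s[i,j] = (1/(n-1)) · Σ_k (x_{k,i} - mean_i) · (x_{k,j} - mean_j), with n-1 = 3:
  s[X,X] = ((-0.75)·(-0.75) + (1.25)·(1.25) + (-1.75)·(-1.75) + (1.25)·(1.25)) / 3 = 6.75/3 = 2.25
  s[X,Y] = ((-0.75)·(-0.5) + (1.25)·(-0.5) + (-1.75)·(1.5) + (1.25)·(-0.5)) / 3 = -3.5/3 = -1.1667
  s[Y,Y] = ((-0.5)·(-0.5) + (-0.5)·(-0.5) + (1.5)·(1.5) + (-0.5)·(-0.5)) / 3 = 3/3 = 1
  Sample standard deviations s_i = √(s[i,i]):
  s(X) = √(2.25) = 1.5
  s(Y) = √(1) = 1

Step 3 — r_{ij} = s_{ij} / (s_i · s_j):
  r[X,X] = 1 (diagonal).
  r[X,Y] = -1.1667 / (1.5 · 1) = -1.1667 / 1.5 = -0.7778
  r[Y,Y] = 1 (diagonal).

R is symmetric with unit diagonal. Assembling:

R = [[1, -0.7778],
 [-0.7778, 1]]


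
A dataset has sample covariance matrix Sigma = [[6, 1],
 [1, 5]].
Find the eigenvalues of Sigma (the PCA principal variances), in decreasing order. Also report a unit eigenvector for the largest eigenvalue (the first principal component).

Step 1 — characteristic polynomial of 2×2 Sigma:
  det(Sigma - λI) = λ² - trace · λ + det = 0.
  trace = 6 + 5 = 11, det = 6·5 - (1)² = 29.
Step 2 — discriminant:
  Δ = trace² - 4·det = 121 - 116 = 5.
Step 3 — eigenvalues:
  λ = (trace ± √Δ)/2 = (11 ± 2.2361)/2,
  λ_1 = 6.618,  λ_2 = 4.382.

Step 4 — unit eigenvector for λ_1: solve (Sigma - λ_1 I)v = 0. First row:
  (6 - 6.618)·v_x + (1)·v_y = 0, i.e. (-0.618)·v_x + (1)·v_y = 0,
  so v ∝ (b, λ_1 - a) = (1, 0.618) = u.
  ||u|| = √((1)² + (0.618)²) = √(1.382) ≈ 1.1756,
  v_1 = u/||u|| ≈ (0.8507, 0.5257) (||v_1|| = 1).

λ_1 = 6.618,  λ_2 = 4.382;  v_1 ≈ (0.8507, 0.5257)


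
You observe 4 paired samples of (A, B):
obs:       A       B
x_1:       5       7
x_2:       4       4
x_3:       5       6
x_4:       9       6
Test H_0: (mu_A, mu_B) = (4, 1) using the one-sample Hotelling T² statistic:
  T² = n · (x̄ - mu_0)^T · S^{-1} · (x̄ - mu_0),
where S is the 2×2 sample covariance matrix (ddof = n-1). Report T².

Step 1 — sample mean vector:
  mean(A) = (5 + 4 + 5 + 9) / 4 = 23/4 = 5.75
  mean(B) = (7 + 4 + 6 + 6) / 4 = 23/4 = 5.75
  x̄ = (5.75, 5.75),  deviation x̄ - mu_0 = (5.75, 5.75) - (4, 1) = (1.75, 4.75).

Step 2 — sample covariance matrix, S[i,j] = (1/(n-1)) · Σ_k (x_{k,i} - mean_i) · (x_{k,j} - mean_j), divisor n-1 = 3:
  S[A,A] = ((-0.75)·(-0.75) + (-1.75)·(-1.75) + (-0.75)·(-0.75) + (3.25)·(3.25)) / 3 = 14.75/3 = 4.9167
  S[A,B] = ((-0.75)·(1.25) + (-1.75)·(-1.75) + (-0.75)·(0.25) + (3.25)·(0.25)) / 3 = 2.75/3 = 0.9167
  S[B,B] = ((1.25)·(1.25) + (-1.75)·(-1.75) + (0.25)·(0.25) + (0.25)·(0.25)) / 3 = 4.75/3 = 1.5833
  S = [[4.9167, 0.9167],
 [0.9167, 1.5833]].

Step 3 — invert S. det(S) = 4.9167·1.5833 - (0.9167)² = 6.9444.
  S^{-1} = (1/det) · [[d, -b], [-b, a]] = [[0.228, -0.132],
 [-0.132, 0.708]].

Step 4 — quadratic form (x̄ - mu_0)^T · S^{-1} · (x̄ - mu_0):
  S^{-1} · (x̄ - mu_0) = (-0.228, 3.132),
  (x̄ - mu_0)^T · [...] = (1.75)·(-0.228) + (4.75)·(3.132) = 14.478.

Step 5 — scale by n: T² = 4 · 14.478 = 57.912.

T² ≈ 57.912


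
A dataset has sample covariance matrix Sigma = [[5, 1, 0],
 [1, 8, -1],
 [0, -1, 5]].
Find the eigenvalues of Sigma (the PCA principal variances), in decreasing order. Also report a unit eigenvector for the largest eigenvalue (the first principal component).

Step 1 — characteristic polynomial p(λ) = det(λI - Sigma) = λ³ - tr·λ² + c_1·λ - det, where tr = trace, c_1 = sum of the principal 2×2 minors, det = det(Sigma):
  tr = 5 + 8 + 5 = 18,
  c_1 = (5·8 - (1)²) + (5·5 - (0)²) + (8·5 - (-1)²) = 39 + 25 + 39 = 103,
  det = 5·(8·5 - (-1)²) - (1)·((1)·5 - (-1)·(0)) + (0)·((1)·(-1) - 8·(0)) = 5·(39) - (1)·(5) + (0)·(-1) = 190.
  So p(λ) = λ³ - 18λ² + 103λ - 190.
Step 2 — look for an integer root (rational root theorem: any rational root is an integer divisor of 190). Testing λ = 5:
  p(5) = 125 - 450 + 515 - 190 = 0  ✓
  Dividing out (λ - 5): p(λ) = (λ - 5)(λ² - 13λ + 38).
Step 3 — remaining eigenvalues from the quadratic λ² - 13λ + 38 = 0:
  Δ = 13² - 4·38 = 169 - 152 = 17,  λ = (13 ± √17)/2 = (13 ± 4.1231)/2 ≈ 8.5616 or 4.4384.
  Sorted: λ_1 = 8.5616,  λ_2 = 5,  λ_3 = 4.4384  (check: sum = 18 = tr ✓).

Step 4 — unit eigenvector for λ_1 ≈ 8.5616: v spans the null space of (Sigma - λ_1 I), whose rows are
  r_1 = (-3.5616, 1, 0),  r_2 = (1, -0.5616, -1),  r_3 = (0, -1, -3.5616).
  v is orthogonal to every row, so take v ∝ r_1 × r_2 = ((1)·(-1) - (0)·(-0.5616), (0)·(1) - (-3.5616)·(-1), (-3.5616)·(-0.5616) - (1)·(1)) ≈ (-1, -3.5616, 1).
  Rescale (multiply by -1 so the first nonzero entry is positive): u = (1, 3.5616, -1).
  ||u|| = √((1)² + (3.5616)² + (-1)²) = √(14.6847) ≈ 3.8321,  v_1 = u/||u|| ≈ (0.261, 0.9294, -0.261) (||v_1|| = 1).

λ_1 = 8.5616,  λ_2 = 5,  λ_3 = 4.4384;  v_1 ≈ (0.261, 0.9294, -0.261)


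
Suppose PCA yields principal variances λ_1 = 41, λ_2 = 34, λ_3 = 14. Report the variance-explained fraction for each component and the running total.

Step 1 — total variance = trace(Sigma) = Σ λ_i = 41 + 34 + 14 = 89.

Step 2 — fraction explained by component i = λ_i / Σ λ:
  PC1: 41/89 = 0.4607
  PC2: 34/89 = 0.382
  PC3: 14/89 = 0.1573

Step 3 — cumulative fraction after k components = (λ_1 + ... + λ_k) / Σ λ:
  k = 1: 41/89 = 0.4607
  k = 2: (41 + 34)/89 = 75/89 = 0.8427
  k = 3: (41 + 34 + 14)/89 = 89/89 = 1

Summary (fraction, with percent):

explained: PC1 0.4607 (46.07%), PC2 0.382 (38.2%), PC3 0.1573 (15.73%);  cumulative: 0.4607, 0.8427, 1


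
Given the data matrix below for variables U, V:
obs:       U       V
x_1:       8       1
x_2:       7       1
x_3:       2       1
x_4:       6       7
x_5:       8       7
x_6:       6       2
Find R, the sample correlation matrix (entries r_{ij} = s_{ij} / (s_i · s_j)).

Step 1 — column means:
  mean(U) = (8 + 7 + 2 + 6 + 8 + 6) / 6 = 37/6 = 6.1667
  mean(V) = (1 + 1 + 1 + 7 + 7 + 2) / 6 = 19/6 = 3.1667

Step 2 — sample variances and covariances s[i,j] = (1/(n-1)) · Σ_k (x_{k,i} - mean_i) · (x_{k,j} - mean_j), with n-1 = 5:
  s[U,U] = ((1.8333)·(1.8333) + (0.8333)·(0.8333) + (-4.1667)·(-4.1667) + (-0.1667)·(-0.1667) + (1.8333)·(1.8333) + (-0.1667)·(-0.1667)) / 5 = 24.8333/5 = 4.9667
  s[U,V] = ((1.8333)·(-2.1667) + (0.8333)·(-2.1667) + (-4.1667)·(-2.1667) + (-0.1667)·(3.8333) + (1.8333)·(3.8333) + (-0.1667)·(-1.1667)) / 5 = 9.8333/5 = 1.9667
  s[V,V] = ((-2.1667)·(-2.1667) + (-2.1667)·(-2.1667) + (-2.1667)·(-2.1667) + (3.8333)·(3.8333) + (3.8333)·(3.8333) + (-1.1667)·(-1.1667)) / 5 = 44.8333/5 = 8.9667
  Sample standard deviations s_i = √(s[i,i]):
  s(U) = √(4.9667) = 2.2286
  s(V) = √(8.9667) = 2.9944

Step 3 — r_{ij} = s_{ij} / (s_i · s_j):
  r[U,U] = 1 (diagonal).
  r[U,V] = 1.9667 / (2.2286 · 2.9944) = 1.9667 / 6.6734 = 0.2947
  r[V,V] = 1 (diagonal).

R is symmetric with unit diagonal. Assembling:

R = [[1, 0.2947],
 [0.2947, 1]]


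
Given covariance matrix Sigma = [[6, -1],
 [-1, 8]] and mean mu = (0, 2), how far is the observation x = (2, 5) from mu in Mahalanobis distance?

Step 1 — centre the observation: (x - mu) = (2, 3).

Step 2 — invert Sigma. det(Sigma) = 6·8 - (-1)² = 47.
  Sigma^{-1} = (1/det) · [[d, -b], [-b, a]] = [[0.1702, 0.0213],
 [0.0213, 0.1277]].

Step 3 — form the quadratic (x - mu)^T · Sigma^{-1} · (x - mu):
  Sigma^{-1} · (x - mu) = (0.4043, 0.4255).
  (x - mu)^T · [Sigma^{-1} · (x - mu)] = (2)·(0.4043) + (3)·(0.4255) = 2.0851.

Step 4 — take square root: d = √(2.0851) ≈ 1.444.

d(x, mu) = √(2.0851) ≈ 1.444


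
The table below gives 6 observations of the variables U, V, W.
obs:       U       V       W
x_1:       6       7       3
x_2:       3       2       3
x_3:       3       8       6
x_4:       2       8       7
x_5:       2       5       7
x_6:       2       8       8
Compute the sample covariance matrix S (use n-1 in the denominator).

Step 1 — column means:
  mean(U) = (6 + 3 + 3 + 2 + 2 + 2) / 6 = 18/6 = 3
  mean(V) = (7 + 2 + 8 + 8 + 5 + 8) / 6 = 38/6 = 6.3333
  mean(W) = (3 + 3 + 6 + 7 + 7 + 8) / 6 = 34/6 = 5.6667

Step 2 — sample covariance S[i,j] = (1/(n-1)) · Σ_k (x_{k,i} - mean_i) · (x_{k,j} - mean_j), with n-1 = 5.
  S[U,U] = ((3)·(3) + (0)·(0) + (0)·(0) + (-1)·(-1) + (-1)·(-1) + (-1)·(-1)) / 5 = 12/5 = 2.4
  S[U,V] = ((3)·(0.6667) + (0)·(-4.3333) + (0)·(1.6667) + (-1)·(1.6667) + (-1)·(-1.3333) + (-1)·(1.6667)) / 5 = 0/5 = 0
  S[U,W] = ((3)·(-2.6667) + (0)·(-2.6667) + (0)·(0.3333) + (-1)·(1.3333) + (-1)·(1.3333) + (-1)·(2.3333)) / 5 = -13/5 = -2.6
  S[V,V] = ((0.6667)·(0.6667) + (-4.3333)·(-4.3333) + (1.6667)·(1.6667) + (1.6667)·(1.6667) + (-1.3333)·(-1.3333) + (1.6667)·(1.6667)) / 5 = 29.3333/5 = 5.8667
  S[V,W] = ((0.6667)·(-2.6667) + (-4.3333)·(-2.6667) + (1.6667)·(0.3333) + (1.6667)·(1.3333) + (-1.3333)·(1.3333) + (1.6667)·(2.3333)) / 5 = 14.6667/5 = 2.9333
  S[W,W] = ((-2.6667)·(-2.6667) + (-2.6667)·(-2.6667) + (0.3333)·(0.3333) + (1.3333)·(1.3333) + (1.3333)·(1.3333) + (2.3333)·(2.3333)) / 5 = 23.3333/5 = 4.6667

S is symmetric (S[j,i] = S[i,j]). Assembling:

S = [[2.4, 0, -2.6],
 [0, 5.8667, 2.9333],
 [-2.6, 2.9333, 4.6667]]


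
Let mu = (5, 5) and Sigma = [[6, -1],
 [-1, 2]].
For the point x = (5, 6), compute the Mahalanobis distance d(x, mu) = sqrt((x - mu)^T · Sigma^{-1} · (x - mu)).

Step 1 — centre the observation: (x - mu) = (0, 1).

Step 2 — invert Sigma. det(Sigma) = 6·2 - (-1)² = 11.
  Sigma^{-1} = (1/det) · [[d, -b], [-b, a]] = [[0.1818, 0.0909],
 [0.0909, 0.5455]].

Step 3 — form the quadratic (x - mu)^T · Sigma^{-1} · (x - mu):
  Sigma^{-1} · (x - mu) = (0.0909, 0.5455).
  (x - mu)^T · [Sigma^{-1} · (x - mu)] = (0)·(0.0909) + (1)·(0.5455) = 0.5455.

Step 4 — take square root: d = √(0.5455) ≈ 0.7385.

d(x, mu) = √(0.5455) ≈ 0.7385


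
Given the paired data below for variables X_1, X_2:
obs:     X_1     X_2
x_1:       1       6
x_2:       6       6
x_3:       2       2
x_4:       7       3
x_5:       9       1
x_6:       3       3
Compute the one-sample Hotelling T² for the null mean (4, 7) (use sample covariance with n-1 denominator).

Step 1 — sample mean vector:
  mean(X_1) = (1 + 6 + 2 + 7 + 9 + 3) / 6 = 28/6 = 4.6667
  mean(X_2) = (6 + 6 + 2 + 3 + 1 + 3) / 6 = 21/6 = 3.5
  x̄ = (4.6667, 3.5),  deviation x̄ - mu_0 = (4.6667, 3.5) - (4, 7) = (0.6667, -3.5).

Step 2 — sample covariance matrix, S[i,j] = (1/(n-1)) · Σ_k (x_{k,i} - mean_i) · (x_{k,j} - mean_j), divisor n-1 = 5:
  S[X_1,X_1] = ((-3.6667)·(-3.6667) + (1.3333)·(1.3333) + (-2.6667)·(-2.6667) + (2.3333)·(2.3333) + (4.3333)·(4.3333) + (-1.6667)·(-1.6667)) / 5 = 49.3333/5 = 9.8667
  S[X_1,X_2] = ((-3.6667)·(2.5) + (1.3333)·(2.5) + (-2.6667)·(-1.5) + (2.3333)·(-0.5) + (4.3333)·(-2.5) + (-1.6667)·(-0.5)) / 5 = -13/5 = -2.6
  S[X_2,X_2] = ((2.5)·(2.5) + (2.5)·(2.5) + (-1.5)·(-1.5) + (-0.5)·(-0.5) + (-2.5)·(-2.5) + (-0.5)·(-0.5)) / 5 = 21.5/5 = 4.3
  S = [[9.8667, -2.6],
 [-2.6, 4.3]].

Step 3 — invert S. det(S) = 9.8667·4.3 - (-2.6)² = 35.6667.
  S^{-1} = (1/det) · [[d, -b], [-b, a]] = [[0.1206, 0.0729],
 [0.0729, 0.2766]].

Step 4 — quadratic form (x̄ - mu_0)^T · S^{-1} · (x̄ - mu_0):
  S^{-1} · (x̄ - mu_0) = (-0.1748, -0.9196),
  (x̄ - mu_0)^T · [...] = (0.6667)·(-0.1748) + (-3.5)·(-0.9196) = 3.1022.

Step 5 — scale by n: T² = 6 · 3.1022 = 18.6131.

T² ≈ 18.6131


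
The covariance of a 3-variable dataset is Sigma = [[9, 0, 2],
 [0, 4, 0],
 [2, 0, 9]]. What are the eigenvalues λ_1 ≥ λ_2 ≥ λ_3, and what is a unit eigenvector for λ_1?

Step 1 — characteristic polynomial p(λ) = det(λI - Sigma) = λ³ - tr·λ² + c_1·λ - det, where tr = trace, c_1 = sum of the principal 2×2 minors, det = det(Sigma):
  tr = 9 + 4 + 9 = 22,
  c_1 = (9·4 - (0)²) + (9·9 - (2)²) + (4·9 - (0)²) = 36 + 77 + 36 = 149,
  det = 9·(4·9 - (0)²) - (0)·((0)·9 - (0)·(2)) + (2)·((0)·(0) - 4·(2)) = 9·(36) - (0)·(0) + (2)·(-8) = 308.
  So p(λ) = λ³ - 22λ² + 149λ - 308.
Step 2 — look for an integer root (rational root theorem: any rational root is an integer divisor of 308). Testing λ = 4:
  p(4) = 64 - 352 + 596 - 308 = 0  ✓
  Dividing out (λ - 4): p(λ) = (λ - 4)(λ² - 18λ + 77).
Step 3 — remaining eigenvalues from the quadratic λ² - 18λ + 77 = 0:
  Δ = 18² - 4·77 = 324 - 308 = 16,  λ = (18 ± √16)/2 = (18 ± 4)/2 = 11 or 7.
  Sorted: λ_1 = 11,  λ_2 = 7,  λ_3 = 4  (check: sum = 22 = tr ✓).

Step 4 — unit eigenvector for λ_1 = 11: v spans the null space of (Sigma - λ_1 I), whose rows are
  r_1 = (-2, 0, 2),  r_2 = (0, -7, 0),  r_3 = (2, 0, -2).
  v is orthogonal to every row, so take v ∝ r_1 × r_2 = ((0)·(0) - (2)·(-7), (2)·(0) - (-2)·(0), (-2)·(-7) - (0)·(0)) = (14, 0, 14).
  Rescale (divide by 14): u = (1, 0, 1).
  ||u|| = √((1)² + (0)² + (1)²) = √(2) ≈ 1.4142,  v_1 = u/||u|| ≈ (0.7071, 0, 0.7071) (||v_1|| = 1).

λ_1 = 11,  λ_2 = 7,  λ_3 = 4;  v_1 ≈ (0.7071, 0, 0.7071)


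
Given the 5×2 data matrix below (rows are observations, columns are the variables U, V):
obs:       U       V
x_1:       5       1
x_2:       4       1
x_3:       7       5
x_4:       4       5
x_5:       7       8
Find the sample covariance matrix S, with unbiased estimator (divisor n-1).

Step 1 — column means:
  mean(U) = (5 + 4 + 7 + 4 + 7) / 5 = 27/5 = 5.4
  mean(V) = (1 + 1 + 5 + 5 + 8) / 5 = 20/5 = 4

Step 2 — sample covariance S[i,j] = (1/(n-1)) · Σ_k (x_{k,i} - mean_i) · (x_{k,j} - mean_j), with n-1 = 4.
  S[U,U] = ((-0.4)·(-0.4) + (-1.4)·(-1.4) + (1.6)·(1.6) + (-1.4)·(-1.4) + (1.6)·(1.6)) / 4 = 9.2/4 = 2.3
  S[U,V] = ((-0.4)·(-3) + (-1.4)·(-3) + (1.6)·(1) + (-1.4)·(1) + (1.6)·(4)) / 4 = 12/4 = 3
  S[V,V] = ((-3)·(-3) + (-3)·(-3) + (1)·(1) + (1)·(1) + (4)·(4)) / 4 = 36/4 = 9

S is symmetric (S[j,i] = S[i,j]). Assembling:

S = [[2.3, 3],
 [3, 9]]


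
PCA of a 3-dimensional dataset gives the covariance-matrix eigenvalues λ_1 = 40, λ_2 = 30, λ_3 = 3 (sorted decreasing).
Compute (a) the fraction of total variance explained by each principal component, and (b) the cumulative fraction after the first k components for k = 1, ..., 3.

Step 1 — total variance = trace(Sigma) = Σ λ_i = 40 + 30 + 3 = 73.

Step 2 — fraction explained by component i = λ_i / Σ λ:
  PC1: 40/73 = 0.5479
  PC2: 30/73 = 0.411
  PC3: 3/73 = 0.0411

Step 3 — cumulative fraction after k components = (λ_1 + ... + λ_k) / Σ λ:
  k = 1: 40/73 = 0.5479
  k = 2: (40 + 30)/73 = 70/73 = 0.9589
  k = 3: (40 + 30 + 3)/73 = 73/73 = 1

Summary (fraction, with percent):

explained: PC1 0.5479 (54.79%), PC2 0.411 (41.1%), PC3 0.0411 (4.11%);  cumulative: 0.5479, 0.9589, 1


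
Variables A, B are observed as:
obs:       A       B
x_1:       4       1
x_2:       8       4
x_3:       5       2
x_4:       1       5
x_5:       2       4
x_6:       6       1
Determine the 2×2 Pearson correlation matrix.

Step 1 — column means:
  mean(A) = (4 + 8 + 5 + 1 + 2 + 6) / 6 = 26/6 = 4.3333
  mean(B) = (1 + 4 + 2 + 5 + 4 + 1) / 6 = 17/6 = 2.8333

Step 2 — sample variances and covariances s[i,j] = (1/(n-1)) · Σ_k (x_{k,i} - mean_i) · (x_{k,j} - mean_j), with n-1 = 5:
  s[A,A] = ((-0.3333)·(-0.3333) + (3.6667)·(3.6667) + (0.6667)·(0.6667) + (-3.3333)·(-3.3333) + (-2.3333)·(-2.3333) + (1.6667)·(1.6667)) / 5 = 33.3333/5 = 6.6667
  s[A,B] = ((-0.3333)·(-1.8333) + (3.6667)·(1.1667) + (0.6667)·(-0.8333) + (-3.3333)·(2.1667) + (-2.3333)·(1.1667) + (1.6667)·(-1.8333)) / 5 = -8.6667/5 = -1.7333
  s[B,B] = ((-1.8333)·(-1.8333) + (1.1667)·(1.1667) + (-0.8333)·(-0.8333) + (2.1667)·(2.1667) + (1.1667)·(1.1667) + (-1.8333)·(-1.8333)) / 5 = 14.8333/5 = 2.9667
  Sample standard deviations s_i = √(s[i,i]):
  s(A) = √(6.6667) = 2.582
  s(B) = √(2.9667) = 1.7224

Step 3 — r_{ij} = s_{ij} / (s_i · s_j):
  r[A,A] = 1 (diagonal).
  r[A,B] = -1.7333 / (2.582 · 1.7224) = -1.7333 / 4.4472 = -0.3898
  r[B,B] = 1 (diagonal).

R is symmetric with unit diagonal. Assembling:

R = [[1, -0.3898],
 [-0.3898, 1]]


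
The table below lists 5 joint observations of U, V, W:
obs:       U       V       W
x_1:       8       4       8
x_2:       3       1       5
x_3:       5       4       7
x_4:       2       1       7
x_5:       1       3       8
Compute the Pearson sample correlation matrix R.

Step 1 — column means:
  mean(U) = (8 + 3 + 5 + 2 + 1) / 5 = 19/5 = 3.8
  mean(V) = (4 + 1 + 4 + 1 + 3) / 5 = 13/5 = 2.6
  mean(W) = (8 + 5 + 7 + 7 + 8) / 5 = 35/5 = 7

Step 2 — sample variances and covariances s[i,j] = (1/(n-1)) · Σ_k (x_{k,i} - mean_i) · (x_{k,j} - mean_j), with n-1 = 4:
  s[U,U] = ((4.2)·(4.2) + (-0.8)·(-0.8) + (1.2)·(1.2) + (-1.8)·(-1.8) + (-2.8)·(-2.8)) / 4 = 30.8/4 = 7.7
  s[U,V] = ((4.2)·(1.4) + (-0.8)·(-1.6) + (1.2)·(1.4) + (-1.8)·(-1.6) + (-2.8)·(0.4)) / 4 = 10.6/4 = 2.65
  s[U,W] = ((4.2)·(1) + (-0.8)·(-2) + (1.2)·(0) + (-1.8)·(0) + (-2.8)·(1)) / 4 = 3/4 = 0.75
  s[V,V] = ((1.4)·(1.4) + (-1.6)·(-1.6) + (1.4)·(1.4) + (-1.6)·(-1.6) + (0.4)·(0.4)) / 4 = 9.2/4 = 2.3
  s[V,W] = ((1.4)·(1) + (-1.6)·(-2) + (1.4)·(0) + (-1.6)·(0) + (0.4)·(1)) / 4 = 5/4 = 1.25
  s[W,W] = ((1)·(1) + (-2)·(-2) + (0)·(0) + (0)·(0) + (1)·(1)) / 4 = 6/4 = 1.5
  Sample standard deviations s_i = √(s[i,i]):
  s(U) = √(7.7) = 2.7749
  s(V) = √(2.3) = 1.5166
  s(W) = √(1.5) = 1.2247

Step 3 — r_{ij} = s_{ij} / (s_i · s_j):
  r[U,U] = 1 (diagonal).
  r[U,V] = 2.65 / (2.7749 · 1.5166) = 2.65 / 4.2083 = 0.6297
  r[U,W] = 0.75 / (2.7749 · 1.2247) = 0.75 / 3.3985 = 0.2207
  r[V,V] = 1 (diagonal).
  r[V,W] = 1.25 / (1.5166 · 1.2247) = 1.25 / 1.8574 = 0.673
  r[W,W] = 1 (diagonal).

R is symmetric with unit diagonal. Assembling:

R = [[1, 0.6297, 0.2207],
 [0.6297, 1, 0.673],
 [0.2207, 0.673, 1]]


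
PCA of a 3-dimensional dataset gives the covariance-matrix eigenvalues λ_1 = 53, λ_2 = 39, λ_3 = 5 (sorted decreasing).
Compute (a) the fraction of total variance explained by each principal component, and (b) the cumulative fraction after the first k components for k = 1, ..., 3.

Step 1 — total variance = trace(Sigma) = Σ λ_i = 53 + 39 + 5 = 97.

Step 2 — fraction explained by component i = λ_i / Σ λ:
  PC1: 53/97 = 0.5464
  PC2: 39/97 = 0.4021
  PC3: 5/97 = 0.0515

Step 3 — cumulative fraction after k components = (λ_1 + ... + λ_k) / Σ λ:
  k = 1: 53/97 = 0.5464
  k = 2: (53 + 39)/97 = 92/97 = 0.9485
  k = 3: (53 + 39 + 5)/97 = 97/97 = 1

Summary (fraction, with percent):

explained: PC1 0.5464 (54.64%), PC2 0.4021 (40.21%), PC3 0.0515 (5.15%);  cumulative: 0.5464, 0.9485, 1


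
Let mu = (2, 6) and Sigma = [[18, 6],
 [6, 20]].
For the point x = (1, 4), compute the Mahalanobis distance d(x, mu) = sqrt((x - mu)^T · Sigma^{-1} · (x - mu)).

Step 1 — centre the observation: (x - mu) = (-1, -2).

Step 2 — invert Sigma. det(Sigma) = 18·20 - (6)² = 324.
  Sigma^{-1} = (1/det) · [[d, -b], [-b, a]] = [[0.0617, -0.0185],
 [-0.0185, 0.0556]].

Step 3 — form the quadratic (x - mu)^T · Sigma^{-1} · (x - mu):
  Sigma^{-1} · (x - mu) = (-0.0247, -0.0926).
  (x - mu)^T · [Sigma^{-1} · (x - mu)] = (-1)·(-0.0247) + (-2)·(-0.0926) = 0.2099.

Step 4 — take square root: d = √(0.2099) ≈ 0.4581.

d(x, mu) = √(0.2099) ≈ 0.4581


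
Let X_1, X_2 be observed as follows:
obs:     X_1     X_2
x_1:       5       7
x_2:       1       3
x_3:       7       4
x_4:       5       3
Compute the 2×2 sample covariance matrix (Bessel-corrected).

Step 1 — column means:
  mean(X_1) = (5 + 1 + 7 + 5) / 4 = 18/4 = 4.5
  mean(X_2) = (7 + 3 + 4 + 3) / 4 = 17/4 = 4.25

Step 2 — sample covariance S[i,j] = (1/(n-1)) · Σ_k (x_{k,i} - mean_i) · (x_{k,j} - mean_j), with n-1 = 3.
  S[X_1,X_1] = ((0.5)·(0.5) + (-3.5)·(-3.5) + (2.5)·(2.5) + (0.5)·(0.5)) / 3 = 19/3 = 6.3333
  S[X_1,X_2] = ((0.5)·(2.75) + (-3.5)·(-1.25) + (2.5)·(-0.25) + (0.5)·(-1.25)) / 3 = 4.5/3 = 1.5
  S[X_2,X_2] = ((2.75)·(2.75) + (-1.25)·(-1.25) + (-0.25)·(-0.25) + (-1.25)·(-1.25)) / 3 = 10.75/3 = 3.5833

S is symmetric (S[j,i] = S[i,j]). Assembling:

S = [[6.3333, 1.5],
 [1.5, 3.5833]]


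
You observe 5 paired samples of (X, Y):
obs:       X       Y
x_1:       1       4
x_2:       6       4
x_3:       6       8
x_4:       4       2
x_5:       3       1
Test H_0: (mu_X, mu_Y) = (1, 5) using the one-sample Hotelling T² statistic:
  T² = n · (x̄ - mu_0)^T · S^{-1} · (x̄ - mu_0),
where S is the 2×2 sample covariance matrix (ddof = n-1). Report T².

Step 1 — sample mean vector:
  mean(X) = (1 + 6 + 6 + 4 + 3) / 5 = 20/5 = 4
  mean(Y) = (4 + 4 + 8 + 2 + 1) / 5 = 19/5 = 3.8
  x̄ = (4, 3.8),  deviation x̄ - mu_0 = (4, 3.8) - (1, 5) = (3, -1.2).

Step 2 — sample covariance matrix, S[i,j] = (1/(n-1)) · Σ_k (x_{k,i} - mean_i) · (x_{k,j} - mean_j), divisor n-1 = 4:
  S[X,X] = ((-3)·(-3) + (2)·(2) + (2)·(2) + (0)·(0) + (-1)·(-1)) / 4 = 18/4 = 4.5
  S[X,Y] = ((-3)·(0.2) + (2)·(0.2) + (2)·(4.2) + (0)·(-1.8) + (-1)·(-2.8)) / 4 = 11/4 = 2.75
  S[Y,Y] = ((0.2)·(0.2) + (0.2)·(0.2) + (4.2)·(4.2) + (-1.8)·(-1.8) + (-2.8)·(-2.8)) / 4 = 28.8/4 = 7.2
  S = [[4.5, 2.75],
 [2.75, 7.2]].

Step 3 — invert S. det(S) = 4.5·7.2 - (2.75)² = 24.8375.
  S^{-1} = (1/det) · [[d, -b], [-b, a]] = [[0.2899, -0.1107],
 [-0.1107, 0.1812]].

Step 4 — quadratic form (x̄ - mu_0)^T · S^{-1} · (x̄ - mu_0):
  S^{-1} · (x̄ - mu_0) = (1.0025, -0.5496),
  (x̄ - mu_0)^T · [...] = (3)·(1.0025) + (-1.2)·(-0.5496) = 3.667.

Step 5 — scale by n: T² = 5 · 3.667 = 18.3352.

T² ≈ 18.3352


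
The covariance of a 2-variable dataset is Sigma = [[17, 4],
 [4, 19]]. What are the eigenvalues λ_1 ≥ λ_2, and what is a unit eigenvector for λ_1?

Step 1 — characteristic polynomial of 2×2 Sigma:
  det(Sigma - λI) = λ² - trace · λ + det = 0.
  trace = 17 + 19 = 36, det = 17·19 - (4)² = 307.
Step 2 — discriminant:
  Δ = trace² - 4·det = 1296 - 1228 = 68.
Step 3 — eigenvalues:
  λ = (trace ± √Δ)/2 = (36 ± 8.2462)/2,
  λ_1 = 22.1231,  λ_2 = 13.8769.

Step 4 — unit eigenvector for λ_1: solve (Sigma - λ_1 I)v = 0. First row:
  (17 - 22.1231)·v_x + (4)·v_y = 0, i.e. (-5.1231)·v_x + (4)·v_y = 0,
  so v ∝ (b, λ_1 - a) = (4, 5.1231) = u.
  ||u|| = √((4)² + (5.1231)²) = √(42.2462) ≈ 6.4997,
  v_1 = u/||u|| ≈ (0.6154, 0.7882) (||v_1|| = 1).

λ_1 = 22.1231,  λ_2 = 13.8769;  v_1 ≈ (0.6154, 0.7882)


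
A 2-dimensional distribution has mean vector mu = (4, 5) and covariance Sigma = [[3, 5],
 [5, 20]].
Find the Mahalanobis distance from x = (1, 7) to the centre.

Step 1 — centre the observation: (x - mu) = (-3, 2).

Step 2 — invert Sigma. det(Sigma) = 3·20 - (5)² = 35.
  Sigma^{-1} = (1/det) · [[d, -b], [-b, a]] = [[0.5714, -0.1429],
 [-0.1429, 0.0857]].

Step 3 — form the quadratic (x - mu)^T · Sigma^{-1} · (x - mu):
  Sigma^{-1} · (x - mu) = (-2, 0.6).
  (x - mu)^T · [Sigma^{-1} · (x - mu)] = (-3)·(-2) + (2)·(0.6) = 7.2.

Step 4 — take square root: d = √(7.2) ≈ 2.6833.

d(x, mu) = √(7.2) ≈ 2.6833


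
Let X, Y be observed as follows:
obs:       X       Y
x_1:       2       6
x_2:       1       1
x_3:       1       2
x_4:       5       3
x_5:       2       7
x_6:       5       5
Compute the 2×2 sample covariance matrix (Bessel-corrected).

Step 1 — column means:
  mean(X) = (2 + 1 + 1 + 5 + 2 + 5) / 6 = 16/6 = 2.6667
  mean(Y) = (6 + 1 + 2 + 3 + 7 + 5) / 6 = 24/6 = 4

Step 2 — sample covariance S[i,j] = (1/(n-1)) · Σ_k (x_{k,i} - mean_i) · (x_{k,j} - mean_j), with n-1 = 5.
  S[X,X] = ((-0.6667)·(-0.6667) + (-1.6667)·(-1.6667) + (-1.6667)·(-1.6667) + (2.3333)·(2.3333) + (-0.6667)·(-0.6667) + (2.3333)·(2.3333)) / 5 = 17.3333/5 = 3.4667
  S[X,Y] = ((-0.6667)·(2) + (-1.6667)·(-3) + (-1.6667)·(-2) + (2.3333)·(-1) + (-0.6667)·(3) + (2.3333)·(1)) / 5 = 5/5 = 1
  S[Y,Y] = ((2)·(2) + (-3)·(-3) + (-2)·(-2) + (-1)·(-1) + (3)·(3) + (1)·(1)) / 5 = 28/5 = 5.6

S is symmetric (S[j,i] = S[i,j]). Assembling:

S = [[3.4667, 1],
 [1, 5.6]]


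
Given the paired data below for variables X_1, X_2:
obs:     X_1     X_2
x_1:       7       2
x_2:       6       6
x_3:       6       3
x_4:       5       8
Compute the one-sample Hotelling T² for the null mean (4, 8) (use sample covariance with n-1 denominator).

Step 1 — sample mean vector:
  mean(X_1) = (7 + 6 + 6 + 5) / 4 = 24/4 = 6
  mean(X_2) = (2 + 6 + 3 + 8) / 4 = 19/4 = 4.75
  x̄ = (6, 4.75),  deviation x̄ - mu_0 = (6, 4.75) - (4, 8) = (2, -3.25).

Step 2 — sample covariance matrix, S[i,j] = (1/(n-1)) · Σ_k (x_{k,i} - mean_i) · (x_{k,j} - mean_j), divisor n-1 = 3:
  S[X_1,X_1] = ((1)·(1) + (0)·(0) + (0)·(0) + (-1)·(-1)) / 3 = 2/3 = 0.6667
  S[X_1,X_2] = ((1)·(-2.75) + (0)·(1.25) + (0)·(-1.75) + (-1)·(3.25)) / 3 = -6/3 = -2
  S[X_2,X_2] = ((-2.75)·(-2.75) + (1.25)·(1.25) + (-1.75)·(-1.75) + (3.25)·(3.25)) / 3 = 22.75/3 = 7.5833
  S = [[0.6667, -2],
 [-2, 7.5833]].

Step 3 — invert S. det(S) = 0.6667·7.5833 - (-2)² = 1.0556.
  S^{-1} = (1/det) · [[d, -b], [-b, a]] = [[7.1842, 1.8947],
 [1.8947, 0.6316]].

Step 4 — quadratic form (x̄ - mu_0)^T · S^{-1} · (x̄ - mu_0):
  S^{-1} · (x̄ - mu_0) = (8.2105, 1.7368),
  (x̄ - mu_0)^T · [...] = (2)·(8.2105) + (-3.25)·(1.7368) = 10.7763.

Step 5 — scale by n: T² = 4 · 10.7763 = 43.1053.

T² ≈ 43.1053


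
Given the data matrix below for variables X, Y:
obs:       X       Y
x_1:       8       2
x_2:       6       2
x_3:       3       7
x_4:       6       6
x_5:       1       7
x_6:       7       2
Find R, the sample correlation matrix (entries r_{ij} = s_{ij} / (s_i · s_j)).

Step 1 — column means:
  mean(X) = (8 + 6 + 3 + 6 + 1 + 7) / 6 = 31/6 = 5.1667
  mean(Y) = (2 + 2 + 7 + 6 + 7 + 2) / 6 = 26/6 = 4.3333

Step 2 — sample variances and covariances s[i,j] = (1/(n-1)) · Σ_k (x_{k,i} - mean_i) · (x_{k,j} - mean_j), with n-1 = 5:
  s[X,X] = ((2.8333)·(2.8333) + (0.8333)·(0.8333) + (-2.1667)·(-2.1667) + (0.8333)·(0.8333) + (-4.1667)·(-4.1667) + (1.8333)·(1.8333)) / 5 = 34.8333/5 = 6.9667
  s[X,Y] = ((2.8333)·(-2.3333) + (0.8333)·(-2.3333) + (-2.1667)·(2.6667) + (0.8333)·(1.6667) + (-4.1667)·(2.6667) + (1.8333)·(-2.3333)) / 5 = -28.3333/5 = -5.6667
  s[Y,Y] = ((-2.3333)·(-2.3333) + (-2.3333)·(-2.3333) + (2.6667)·(2.6667) + (1.6667)·(1.6667) + (2.6667)·(2.6667) + (-2.3333)·(-2.3333)) / 5 = 33.3333/5 = 6.6667
  Sample standard deviations s_i = √(s[i,i]):
  s(X) = √(6.9667) = 2.6394
  s(Y) = √(6.6667) = 2.582

Step 3 — r_{ij} = s_{ij} / (s_i · s_j):
  r[X,X] = 1 (diagonal).
  r[X,Y] = -5.6667 / (2.6394 · 2.582) = -5.6667 / 6.815 = -0.8315
  r[Y,Y] = 1 (diagonal).

R is symmetric with unit diagonal. Assembling:

R = [[1, -0.8315],
 [-0.8315, 1]]


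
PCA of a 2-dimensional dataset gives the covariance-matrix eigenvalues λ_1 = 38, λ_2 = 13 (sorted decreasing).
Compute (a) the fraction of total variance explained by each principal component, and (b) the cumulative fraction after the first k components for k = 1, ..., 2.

Step 1 — total variance = trace(Sigma) = Σ λ_i = 38 + 13 = 51.

Step 2 — fraction explained by component i = λ_i / Σ λ:
  PC1: 38/51 = 0.7451
  PC2: 13/51 = 0.2549

Step 3 — cumulative fraction after k components = (λ_1 + ... + λ_k) / Σ λ:
  k = 1: 38/51 = 0.7451
  k = 2: (38 + 13)/51 = 51/51 = 1

Summary (fraction, with percent):

explained: PC1 0.7451 (74.51%), PC2 0.2549 (25.49%);  cumulative: 0.7451, 1


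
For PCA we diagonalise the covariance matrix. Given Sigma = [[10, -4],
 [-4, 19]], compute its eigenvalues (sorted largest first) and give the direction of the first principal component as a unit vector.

Step 1 — characteristic polynomial of 2×2 Sigma:
  det(Sigma - λI) = λ² - trace · λ + det = 0.
  trace = 10 + 19 = 29, det = 10·19 - (-4)² = 174.
Step 2 — discriminant:
  Δ = trace² - 4·det = 841 - 696 = 145.
Step 3 — eigenvalues:
  λ = (trace ± √Δ)/2 = (29 ± 12.0416)/2,
  λ_1 = 20.5208,  λ_2 = 8.4792.

Step 4 — unit eigenvector for λ_1: solve (Sigma - λ_1 I)v = 0. First row:
  (10 - 20.5208)·v_x + (-4)·v_y = 0, i.e. (-10.5208)·v_x + (-4)·v_y = 0,
  so v ∝ (b, λ_1 - a) = (-4, 10.5208); multiply by -1 so the first entry is positive: u = (4, -10.5208).
  ||u|| = √((4)² + (-10.5208)²) = √(126.6872) ≈ 11.2555,
  v_1 = u/||u|| ≈ (0.3554, -0.9347) (||v_1|| = 1).

λ_1 = 20.5208,  λ_2 = 8.4792;  v_1 ≈ (0.3554, -0.9347)


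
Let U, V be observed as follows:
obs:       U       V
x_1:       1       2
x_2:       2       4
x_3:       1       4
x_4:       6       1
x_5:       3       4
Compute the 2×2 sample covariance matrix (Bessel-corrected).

Step 1 — column means:
  mean(U) = (1 + 2 + 1 + 6 + 3) / 5 = 13/5 = 2.6
  mean(V) = (2 + 4 + 4 + 1 + 4) / 5 = 15/5 = 3

Step 2 — sample covariance S[i,j] = (1/(n-1)) · Σ_k (x_{k,i} - mean_i) · (x_{k,j} - mean_j), with n-1 = 4.
  S[U,U] = ((-1.6)·(-1.6) + (-0.6)·(-0.6) + (-1.6)·(-1.6) + (3.4)·(3.4) + (0.4)·(0.4)) / 4 = 17.2/4 = 4.3
  S[U,V] = ((-1.6)·(-1) + (-0.6)·(1) + (-1.6)·(1) + (3.4)·(-2) + (0.4)·(1)) / 4 = -7/4 = -1.75
  S[V,V] = ((-1)·(-1) + (1)·(1) + (1)·(1) + (-2)·(-2) + (1)·(1)) / 4 = 8/4 = 2

S is symmetric (S[j,i] = S[i,j]). Assembling:

S = [[4.3, -1.75],
 [-1.75, 2]]


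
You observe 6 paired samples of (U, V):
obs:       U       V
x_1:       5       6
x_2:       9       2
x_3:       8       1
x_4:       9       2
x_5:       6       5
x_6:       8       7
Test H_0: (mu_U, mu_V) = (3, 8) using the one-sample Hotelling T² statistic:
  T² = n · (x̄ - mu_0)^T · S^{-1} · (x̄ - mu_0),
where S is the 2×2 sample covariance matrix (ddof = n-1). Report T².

Step 1 — sample mean vector:
  mean(U) = (5 + 9 + 8 + 9 + 6 + 8) / 6 = 45/6 = 7.5
  mean(V) = (6 + 2 + 1 + 2 + 5 + 7) / 6 = 23/6 = 3.8333
  x̄ = (7.5, 3.8333),  deviation x̄ - mu_0 = (7.5, 3.8333) - (3, 8) = (4.5, -4.1667).

Step 2 — sample covariance matrix, S[i,j] = (1/(n-1)) · Σ_k (x_{k,i} - mean_i) · (x_{k,j} - mean_j), divisor n-1 = 5:
  S[U,U] = ((-2.5)·(-2.5) + (1.5)·(1.5) + (0.5)·(0.5) + (1.5)·(1.5) + (-1.5)·(-1.5) + (0.5)·(0.5)) / 5 = 13.5/5 = 2.7
  S[U,V] = ((-2.5)·(2.1667) + (1.5)·(-1.8333) + (0.5)·(-2.8333) + (1.5)·(-1.8333) + (-1.5)·(1.1667) + (0.5)·(3.1667)) / 5 = -12.5/5 = -2.5
  S[V,V] = ((2.1667)·(2.1667) + (-1.8333)·(-1.8333) + (-2.8333)·(-2.8333) + (-1.8333)·(-1.8333) + (1.1667)·(1.1667) + (3.1667)·(3.1667)) / 5 = 30.8333/5 = 6.1667
  S = [[2.7, -2.5],
 [-2.5, 6.1667]].

Step 3 — invert S. det(S) = 2.7·6.1667 - (-2.5)² = 10.4.
  S^{-1} = (1/det) · [[d, -b], [-b, a]] = [[0.5929, 0.2404],
 [0.2404, 0.2596]].

Step 4 — quadratic form (x̄ - mu_0)^T · S^{-1} · (x̄ - mu_0):
  S^{-1} · (x̄ - mu_0) = (1.6667, 0),
  (x̄ - mu_0)^T · [...] = (4.5)·(1.6667) + (-4.1667)·(0) = 7.5.

Step 5 — scale by n: T² = 6 · 7.5 = 45.

T² ≈ 45


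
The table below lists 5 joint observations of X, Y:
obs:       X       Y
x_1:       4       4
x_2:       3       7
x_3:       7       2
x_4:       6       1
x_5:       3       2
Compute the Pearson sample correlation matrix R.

Step 1 — column means:
  mean(X) = (4 + 3 + 7 + 6 + 3) / 5 = 23/5 = 4.6
  mean(Y) = (4 + 7 + 2 + 1 + 2) / 5 = 16/5 = 3.2

Step 2 — sample variances and covariances s[i,j] = (1/(n-1)) · Σ_k (x_{k,i} - mean_i) · (x_{k,j} - mean_j), with n-1 = 4:
  s[X,X] = ((-0.6)·(-0.6) + (-1.6)·(-1.6) + (2.4)·(2.4) + (1.4)·(1.4) + (-1.6)·(-1.6)) / 4 = 13.2/4 = 3.3
  s[X,Y] = ((-0.6)·(0.8) + (-1.6)·(3.8) + (2.4)·(-1.2) + (1.4)·(-2.2) + (-1.6)·(-1.2)) / 4 = -10.6/4 = -2.65
  s[Y,Y] = ((0.8)·(0.8) + (3.8)·(3.8) + (-1.2)·(-1.2) + (-2.2)·(-2.2) + (-1.2)·(-1.2)) / 4 = 22.8/4 = 5.7
  Sample standard deviations s_i = √(s[i,i]):
  s(X) = √(3.3) = 1.8166
  s(Y) = √(5.7) = 2.3875

Step 3 — r_{ij} = s_{ij} / (s_i · s_j):
  r[X,X] = 1 (diagonal).
  r[X,Y] = -2.65 / (1.8166 · 2.3875) = -2.65 / 4.337 = -0.611
  r[Y,Y] = 1 (diagonal).

R is symmetric with unit diagonal. Assembling:

R = [[1, -0.611],
 [-0.611, 1]]


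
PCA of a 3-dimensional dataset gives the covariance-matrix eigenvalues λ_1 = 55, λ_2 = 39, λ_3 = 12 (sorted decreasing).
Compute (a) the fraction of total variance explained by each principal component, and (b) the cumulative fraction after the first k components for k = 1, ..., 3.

Step 1 — total variance = trace(Sigma) = Σ λ_i = 55 + 39 + 12 = 106.

Step 2 — fraction explained by component i = λ_i / Σ λ:
  PC1: 55/106 = 0.5189
  PC2: 39/106 = 0.3679
  PC3: 12/106 = 0.1132

Step 3 — cumulative fraction after k components = (λ_1 + ... + λ_k) / Σ λ:
  k = 1: 55/106 = 0.5189
  k = 2: (55 + 39)/106 = 94/106 = 0.8868
  k = 3: (55 + 39 + 12)/106 = 106/106 = 1

Summary (fraction, with percent):

explained: PC1 0.5189 (51.89%), PC2 0.3679 (36.79%), PC3 0.1132 (11.32%);  cumulative: 0.5189, 0.8868, 1


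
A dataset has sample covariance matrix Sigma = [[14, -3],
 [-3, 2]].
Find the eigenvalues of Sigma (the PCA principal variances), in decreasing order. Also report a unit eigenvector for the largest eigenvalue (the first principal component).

Step 1 — characteristic polynomial of 2×2 Sigma:
  det(Sigma - λI) = λ² - trace · λ + det = 0.
  trace = 14 + 2 = 16, det = 14·2 - (-3)² = 19.
Step 2 — discriminant:
  Δ = trace² - 4·det = 256 - 76 = 180.
Step 3 — eigenvalues:
  λ = (trace ± √Δ)/2 = (16 ± 13.4164)/2,
  λ_1 = 14.7082,  λ_2 = 1.2918.

Step 4 — unit eigenvector for λ_1: solve (Sigma - λ_1 I)v = 0. First row:
  (14 - 14.7082)·v_x + (-3)·v_y = 0, i.e. (-0.7082)·v_x + (-3)·v_y = 0,
  so v ∝ (b, λ_1 - a) = (-3, 0.7082); multiply by -1 so the first entry is positive: u = (3, -0.7082).
  ||u|| = √((3)² + (-0.7082)²) = √(9.5016) ≈ 3.0825,
  v_1 = u/||u|| ≈ (0.9732, -0.2298) (||v_1|| = 1).

λ_1 = 14.7082,  λ_2 = 1.2918;  v_1 ≈ (0.9732, -0.2298)


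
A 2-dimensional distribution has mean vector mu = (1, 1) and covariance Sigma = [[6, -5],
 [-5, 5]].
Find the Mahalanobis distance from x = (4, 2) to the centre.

Step 1 — centre the observation: (x - mu) = (3, 1).

Step 2 — invert Sigma. det(Sigma) = 6·5 - (-5)² = 5.
  Sigma^{-1} = (1/det) · [[d, -b], [-b, a]] = [[1, 1],
 [1, 1.2]].

Step 3 — form the quadratic (x - mu)^T · Sigma^{-1} · (x - mu):
  Sigma^{-1} · (x - mu) = (4, 4.2).
  (x - mu)^T · [Sigma^{-1} · (x - mu)] = (3)·(4) + (1)·(4.2) = 16.2.

Step 4 — take square root: d = √(16.2) ≈ 4.0249.

d(x, mu) = √(16.2) ≈ 4.0249


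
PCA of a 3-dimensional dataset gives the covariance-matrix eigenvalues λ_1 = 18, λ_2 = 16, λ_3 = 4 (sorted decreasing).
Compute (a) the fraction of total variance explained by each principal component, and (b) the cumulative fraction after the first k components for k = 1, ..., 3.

Step 1 — total variance = trace(Sigma) = Σ λ_i = 18 + 16 + 4 = 38.

Step 2 — fraction explained by component i = λ_i / Σ λ:
  PC1: 18/38 = 0.4737
  PC2: 16/38 = 0.4211
  PC3: 4/38 = 0.1053

Step 3 — cumulative fraction after k components = (λ_1 + ... + λ_k) / Σ λ:
  k = 1: 18/38 = 0.4737
  k = 2: (18 + 16)/38 = 34/38 = 0.8947
  k = 3: (18 + 16 + 4)/38 = 38/38 = 1

Summary (fraction, with percent):

explained: PC1 0.4737 (47.37%), PC2 0.4211 (42.11%), PC3 0.1053 (10.53%);  cumulative: 0.4737, 0.8947, 1


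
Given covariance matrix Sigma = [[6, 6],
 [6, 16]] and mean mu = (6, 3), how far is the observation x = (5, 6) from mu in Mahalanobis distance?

Step 1 — centre the observation: (x - mu) = (-1, 3).

Step 2 — invert Sigma. det(Sigma) = 6·16 - (6)² = 60.
  Sigma^{-1} = (1/det) · [[d, -b], [-b, a]] = [[0.2667, -0.1],
 [-0.1, 0.1]].

Step 3 — form the quadratic (x - mu)^T · Sigma^{-1} · (x - mu):
  Sigma^{-1} · (x - mu) = (-0.5667, 0.4).
  (x - mu)^T · [Sigma^{-1} · (x - mu)] = (-1)·(-0.5667) + (3)·(0.4) = 1.7667.

Step 4 — take square root: d = √(1.7667) ≈ 1.3292.

d(x, mu) = √(1.7667) ≈ 1.3292
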